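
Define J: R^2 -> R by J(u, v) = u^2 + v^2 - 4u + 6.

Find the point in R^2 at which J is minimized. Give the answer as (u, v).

(2, 0)

J(u,v) separates as P(u) + Q(v) + 6, so its minimum is min P + min Q + 6.
P'(u) = 2u - 4 vanishes at u ∈ {2}; Q'(v) = 2v vanishes at v ∈ {0}.
Local minima of P (where P''>0): P(2)=-4. Local minima of Q: Q(0)=0.
So the global minimum of J is P(2) + Q(0) + 6 = -4 + 0 + 6 = 2, attained at (2, 0).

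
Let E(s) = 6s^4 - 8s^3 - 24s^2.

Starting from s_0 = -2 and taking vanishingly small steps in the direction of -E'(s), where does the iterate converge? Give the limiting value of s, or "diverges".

-1

E'(s) = 24s(s - 2)(s + 1), so E'(-2) = -192.
Gradient descent moves in the -E' direction, i.e. s is increasing.
The nearest critical point in that direction is s = -1, where E'' = 72 > 0 (a local minimum). The iterate converges there.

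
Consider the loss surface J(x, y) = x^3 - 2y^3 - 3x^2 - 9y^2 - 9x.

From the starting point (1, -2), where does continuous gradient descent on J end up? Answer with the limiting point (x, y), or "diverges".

(3, -3)

J is separable, so gradient descent decouples: x follows -∂J/∂x, y follows -∂J/∂y.
∂J/∂x = 3(x - 3)(x + 1); at x=1 this is -12, so x increases.
∂J/∂y = -6y(y + 3); at y=-2 this is 12, so y decreases.
x converges to its nearest critical value 3 (a local min of the x-part); y converges to -3. The iterate converges to (3, -3).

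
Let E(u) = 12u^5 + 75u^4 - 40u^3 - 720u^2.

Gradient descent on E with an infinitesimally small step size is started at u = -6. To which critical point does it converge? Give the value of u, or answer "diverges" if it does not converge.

diverges

E'(u) = 60u(u - 2)(u + 3)(u + 4), so E'(-6) = 17280.
Gradient descent moves in the -E' direction, i.e. u is decreasing.
There is no critical point below u=-6, and E' keeps the same sign, so the iterate runs off to −∞.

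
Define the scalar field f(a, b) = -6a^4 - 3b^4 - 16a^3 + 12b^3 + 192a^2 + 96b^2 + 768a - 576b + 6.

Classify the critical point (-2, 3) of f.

The mixed partial ∂²f/∂a∂b is 0, so the Hessian at any point is diag(f_aa, f_bb) = diag(24(-3a^2 - 4a + 16), 12(-3b^2 + 6b + 16)).
At (-2, 3): H = diag(288, 84).
Both eigenvalues are positive, so H is positive definite: a local minimum.

local minimum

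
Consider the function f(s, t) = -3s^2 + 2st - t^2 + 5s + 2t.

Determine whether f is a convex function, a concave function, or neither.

f is quadratic, so its Hessian is the constant matrix H = [[-6, 2], [2, -2]].
det(H) = 8, tr(H) = -8.
det(H) > 0 and tr(H) < 0, so H is negative definite everywhere: concave.

concave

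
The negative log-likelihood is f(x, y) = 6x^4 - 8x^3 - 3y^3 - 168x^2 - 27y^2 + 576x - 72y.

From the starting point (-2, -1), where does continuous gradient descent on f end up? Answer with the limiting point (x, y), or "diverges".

diverges

f is separable, so gradient descent decouples: x follows -∂f/∂x, y follows -∂f/∂y.
∂f/∂x = 24(x - 3)(x - 2)(x + 4); at x=-2 this is 960, so x decreases.
∂f/∂y = -9(y + 2)(y + 4); at y=-1 this is -27, so y increases.
The y-coordinate has no critical point in that direction and runs off to infinity.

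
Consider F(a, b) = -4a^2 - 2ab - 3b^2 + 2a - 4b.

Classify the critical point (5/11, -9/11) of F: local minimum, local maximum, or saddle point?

The Hessian of F is constant: H = [[-8, -2], [-2, -6]].
det(H) = (-8)·(-6) − (-2)² = 44.
det(H) > 0 and tr(H) = -14 < 0, so H is negative definite and the point is a local maximum.

local maximum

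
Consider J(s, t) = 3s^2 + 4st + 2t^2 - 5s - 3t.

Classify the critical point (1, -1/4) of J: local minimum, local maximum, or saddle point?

local minimum

The Hessian of J is constant: H = [[6, 4], [4, 4]].
det(H) = 6·4 − 4² = 8.
det(H) > 0 and tr(H) = 10 > 0, so H is positive definite and the point is a local minimum.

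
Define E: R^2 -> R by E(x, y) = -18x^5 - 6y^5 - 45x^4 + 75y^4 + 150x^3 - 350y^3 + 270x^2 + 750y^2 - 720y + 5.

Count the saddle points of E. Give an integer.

E separates as a function of x plus a function of y, so ∇E=0 decouples.
∂E/∂x = -90x(x - 2)(x + 1)(x + 3) = 0 at x ∈ {-3, -1, 0, 2}; ∂E/∂y = -30(y - 4)(y - 3)(y - 2)(y - 1) = 0 at y ∈ {1, 2, 3, 4}.
The Hessian is diagonal: diag(E_xx, E_yy). Second derivatives: E_xx(-3)=2700, E_xx(-1)=-540, E_xx(0)=540, E_xx(2)=-2700; E_yy(1)=180, E_yy(2)=-60, E_yy(3)=60, E_yy(4)=-180.
Saddle points occur where the two diagonal entries have opposite signs: (-3, 2), (-3, 4), (-1, 1), (-1, 3), (0, 2), (0, 4), (2, 1), (2, 3). Count: 8.

8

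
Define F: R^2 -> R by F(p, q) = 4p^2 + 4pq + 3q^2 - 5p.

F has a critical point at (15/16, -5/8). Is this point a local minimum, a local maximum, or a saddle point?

local minimum

The Hessian of F is constant: H = [[8, 4], [4, 6]].
det(H) = 8·6 − 4² = 32.
det(H) > 0 and tr(H) = 14 > 0, so H is positive definite and the point is a local minimum.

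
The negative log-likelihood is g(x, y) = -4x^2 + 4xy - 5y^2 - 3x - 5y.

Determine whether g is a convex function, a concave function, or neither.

concave

g is quadratic, so its Hessian is the constant matrix H = [[-8, 4], [4, -10]].
det(H) = 64, tr(H) = -18.
det(H) > 0 and tr(H) < 0, so H is negative definite everywhere: concave.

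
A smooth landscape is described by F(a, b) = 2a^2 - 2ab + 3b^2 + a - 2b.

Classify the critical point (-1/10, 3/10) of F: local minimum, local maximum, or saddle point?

local minimum

The Hessian of F is constant: H = [[4, -2], [-2, 6]].
det(H) = 4·6 − (-2)² = 20.
det(H) > 0 and tr(H) = 10 > 0, so H is positive definite and the point is a local minimum.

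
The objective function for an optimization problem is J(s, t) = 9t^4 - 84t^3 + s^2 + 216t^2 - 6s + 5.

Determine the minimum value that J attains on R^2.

-4

J(s,t) separates as P(s) + Q(t) + 5, so its minimum is min P + min Q + 5.
P'(s) = 2s - 6 vanishes at s ∈ {3}; Q'(t) = 36t(t - 4)(t - 3) vanishes at t ∈ {0, 3, 4}.
Local minima of P (where P''>0): P(3)=-9. Local minima of Q: Q(0)=0, Q(4)=384.
So the global minimum of J is P(3) + Q(0) + 5 = -9 + 0 + 5 = -4, attained at (3, 0).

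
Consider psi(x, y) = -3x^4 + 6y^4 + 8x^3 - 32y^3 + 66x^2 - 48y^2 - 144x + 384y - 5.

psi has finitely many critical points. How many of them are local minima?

2

psi separates as a function of x plus a function of y, so ∇psi=0 decouples.
∂psi/∂x = -12(x - 4)(x - 1)(x + 3) = 0 at x ∈ {-3, 1, 4}; ∂psi/∂y = 24(y - 4)(y - 2)(y + 2) = 0 at y ∈ {-2, 2, 4}.
The Hessian is diagonal: diag(psi_xx, psi_yy). Second derivatives: psi_xx(-3)=-336, psi_xx(1)=144, psi_xx(4)=-252; psi_yy(-2)=576, psi_yy(2)=-192, psi_yy(4)=288.
Local minima occur where both diagonal entries positive: (1, -2), (1, 4). Count: 2.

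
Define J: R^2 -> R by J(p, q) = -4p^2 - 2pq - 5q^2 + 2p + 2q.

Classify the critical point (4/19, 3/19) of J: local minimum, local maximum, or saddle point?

The Hessian of J is constant: H = [[-8, -2], [-2, -10]].
det(H) = (-8)·(-10) − (-2)² = 76.
det(H) > 0 and tr(H) = -18 < 0, so H is negative definite and the point is a local maximum.

local maximum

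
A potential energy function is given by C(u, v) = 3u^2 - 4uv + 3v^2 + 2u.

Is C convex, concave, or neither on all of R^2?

C is quadratic, so its Hessian is the constant matrix H = [[6, -4], [-4, 6]].
det(H) = 20, tr(H) = 12.
det(H) > 0 and tr(H) > 0, so H is positive definite everywhere: convex.

convex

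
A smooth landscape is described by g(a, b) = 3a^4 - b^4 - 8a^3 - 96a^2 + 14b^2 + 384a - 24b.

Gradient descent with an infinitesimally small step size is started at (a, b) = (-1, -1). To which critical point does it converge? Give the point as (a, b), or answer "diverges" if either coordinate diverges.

(-4, 1)

g is separable, so gradient descent decouples: a follows -∂g/∂a, b follows -∂g/∂b.
∂g/∂a = 12(a - 4)(a - 2)(a + 4); at a=-1 this is 540, so a decreases.
∂g/∂b = -4(b - 2)(b - 1)(b + 3); at b=-1 this is -48, so b increases.
a converges to its nearest critical value -4 (a local min of the a-part); b converges to 1. The iterate converges to (-4, 1).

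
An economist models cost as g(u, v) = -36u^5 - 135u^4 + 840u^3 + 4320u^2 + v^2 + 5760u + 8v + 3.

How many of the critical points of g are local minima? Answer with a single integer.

2

g separates as a function of u plus a function of v, so ∇g=0 decouples.
∂g/∂u = -180(u - 4)(u + 1)(u + 2)(u + 4) = 0 at u ∈ {-4, -2, -1, 4}; ∂g/∂v = 2(v + 4) = 0 at v ∈ {-4}.
The Hessian is diagonal: diag(g_uu, g_vv). Second derivatives: g_uu(-4)=8640, g_uu(-2)=-2160, g_uu(-1)=2700, g_uu(4)=-43200; g_vv(-4)=2.
Local minima occur where both diagonal entries positive: (-4, -4), (-1, -4). Count: 2.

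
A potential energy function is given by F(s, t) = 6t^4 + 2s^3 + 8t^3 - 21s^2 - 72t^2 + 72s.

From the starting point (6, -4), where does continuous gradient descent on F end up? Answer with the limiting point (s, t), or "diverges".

(4, -3)

F is separable, so gradient descent decouples: s follows -∂F/∂s, t follows -∂F/∂t.
∂F/∂s = 6(s - 4)(s - 3); at s=6 this is 36, so s decreases.
∂F/∂t = 24t(t - 2)(t + 3); at t=-4 this is -576, so t increases.
s converges to its nearest critical value 4 (a local min of the s-part); t converges to -3. The iterate converges to (4, -3).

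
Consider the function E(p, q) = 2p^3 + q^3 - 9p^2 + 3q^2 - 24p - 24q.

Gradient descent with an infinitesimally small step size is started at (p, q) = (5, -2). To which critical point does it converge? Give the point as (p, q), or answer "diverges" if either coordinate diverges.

E is separable, so gradient descent decouples: p follows -∂E/∂p, q follows -∂E/∂q.
∂E/∂p = 6(p - 4)(p + 1); at p=5 this is 36, so p decreases.
∂E/∂q = 3(q - 2)(q + 4); at q=-2 this is -24, so q increases.
p converges to its nearest critical value 4 (a local min of the p-part); q converges to 2. The iterate converges to (4, 2).

(4, 2)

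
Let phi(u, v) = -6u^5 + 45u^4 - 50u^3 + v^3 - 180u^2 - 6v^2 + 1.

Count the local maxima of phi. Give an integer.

phi separates as a function of u plus a function of v, so ∇phi=0 decouples.
∂phi/∂u = -30u(u - 4)(u - 3)(u + 1) = 0 at u ∈ {-1, 0, 3, 4}; ∂phi/∂v = 3v(v - 4) = 0 at v ∈ {0, 4}.
The Hessian is diagonal: diag(phi_uu, phi_vv). Second derivatives: phi_uu(-1)=600, phi_uu(0)=-360, phi_uu(3)=360, phi_uu(4)=-600; phi_vv(0)=-12, phi_vv(4)=12.
Local maxima occur where both diagonal entries negative: (0, 0), (4, 0). Count: 2.

2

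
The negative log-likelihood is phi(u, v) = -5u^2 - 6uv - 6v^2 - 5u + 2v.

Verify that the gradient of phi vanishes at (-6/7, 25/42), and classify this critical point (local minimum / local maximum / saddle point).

local maximum

∇phi = (-10u - 6v - 5, -6u - 12v + 2); substituting (-6/7, 25/42) gives ∇phi = (0, 0), so (-6/7, 25/42) is indeed a critical point.
The Hessian of phi is constant: H = [[-10, -6], [-6, -12]].
det(H) = (-10)·(-12) − (-6)² = 84.
det(H) > 0 and tr(H) = -22 < 0, so H is negative definite and the point is a local maximum.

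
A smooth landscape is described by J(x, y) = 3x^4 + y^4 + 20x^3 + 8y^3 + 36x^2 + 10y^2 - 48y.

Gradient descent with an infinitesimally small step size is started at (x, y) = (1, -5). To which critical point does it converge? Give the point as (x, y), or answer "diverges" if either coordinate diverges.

J is separable, so gradient descent decouples: x follows -∂J/∂x, y follows -∂J/∂y.
∂J/∂x = 12x(x + 2)(x + 3); at x=1 this is 144, so x decreases.
∂J/∂y = 4(y - 1)(y + 3)(y + 4); at y=-5 this is -48, so y increases.
x converges to its nearest critical value 0 (a local min of the x-part); y converges to -4. The iterate converges to (0, -4).

(0, -4)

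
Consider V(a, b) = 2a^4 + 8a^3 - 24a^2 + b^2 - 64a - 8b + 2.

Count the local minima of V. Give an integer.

V separates as a function of a plus a function of b, so ∇V=0 decouples.
∂V/∂a = 8(a - 2)(a + 1)(a + 4) = 0 at a ∈ {-4, -1, 2}; ∂V/∂b = 2(b - 4) = 0 at b ∈ {4}.
The Hessian is diagonal: diag(V_aa, V_bb). Second derivatives: V_aa(-4)=144, V_aa(-1)=-72, V_aa(2)=144; V_bb(4)=2.
Local minima occur where both diagonal entries positive: (-4, 4), (2, 4). Count: 2.

2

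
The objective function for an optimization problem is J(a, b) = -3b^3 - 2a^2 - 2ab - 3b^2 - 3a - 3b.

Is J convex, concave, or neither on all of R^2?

neither

The term -3b^3 is cubic, so the Hessian is not constant.
∂²J/∂b² = -18b - 6, which takes both signs as b varies (negative for sufficiently large b). A diagonal entry of the Hessian changing sign means the Hessian is neither positive- nor negative-semidefinite on all of R^2.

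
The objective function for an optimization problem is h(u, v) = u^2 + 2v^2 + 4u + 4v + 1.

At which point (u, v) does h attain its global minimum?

(-2, -1)

h(u,v) separates as P(u) + Q(v) + 1, so its minimum is min P + min Q + 1.
P'(u) = 2u + 4 vanishes at u ∈ {-2}; Q'(v) = 4v + 4 vanishes at v ∈ {-1}.
Local minima of P (where P''>0): P(-2)=-4. Local minima of Q: Q(-1)=-2.
So the global minimum of h is P(-2) + Q(-1) + 1 = -4 − 2 + 1 = -5, attained at (-2, -1).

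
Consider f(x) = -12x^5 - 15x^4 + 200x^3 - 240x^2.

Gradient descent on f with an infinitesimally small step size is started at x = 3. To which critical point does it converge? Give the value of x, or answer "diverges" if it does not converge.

diverges

f'(x) = -60x(x - 2)(x - 1)(x + 4), so f'(3) = -2520.
Gradient descent moves in the -f' direction, i.e. x is increasing.
There is no critical point above x=3, and f' keeps the same sign, so the iterate runs off to +∞.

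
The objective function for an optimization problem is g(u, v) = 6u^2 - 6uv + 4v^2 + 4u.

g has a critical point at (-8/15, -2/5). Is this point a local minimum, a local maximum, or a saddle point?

local minimum

The Hessian of g is constant: H = [[12, -6], [-6, 8]].
det(H) = 12·8 − (-6)² = 60.
det(H) > 0 and tr(H) = 20 > 0, so H is positive definite and the point is a local minimum.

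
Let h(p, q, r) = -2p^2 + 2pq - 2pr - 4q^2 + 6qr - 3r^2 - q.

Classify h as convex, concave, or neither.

h is quadratic, so its Hessian is the constant matrix H = [[-4, 2, -2], [2, -8, 6], [-2, 6, -6]].
Leading principal minors: -4, 28, -40.
Signs alternate −, +, − ⇒ H ≺ 0 ⇒ concave.

concave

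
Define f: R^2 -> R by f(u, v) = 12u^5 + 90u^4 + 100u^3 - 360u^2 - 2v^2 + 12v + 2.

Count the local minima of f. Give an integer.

0

f separates as a function of u plus a function of v, so ∇f=0 decouples.
∂f/∂u = 60u(u - 1)(u + 3)(u + 4) = 0 at u ∈ {-4, -3, 0, 1}; ∂f/∂v = -4(v - 3) = 0 at v ∈ {3}.
The Hessian is diagonal: diag(f_uu, f_vv). Second derivatives: f_uu(-4)=-1200, f_uu(-3)=720, f_uu(0)=-720, f_uu(1)=1200; f_vv(3)=-4.
Local minima occur where both diagonal entries positive: none. Count: 0.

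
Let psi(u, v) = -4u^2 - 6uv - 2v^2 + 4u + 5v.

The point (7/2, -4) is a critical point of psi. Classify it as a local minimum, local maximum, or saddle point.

The Hessian of psi is constant: H = [[-8, -6], [-6, -4]].
det(H) = (-8)·(-4) − (-6)² = -4.
Since det(H) < 0, H is indefinite and the critical point is a saddle point.

saddle point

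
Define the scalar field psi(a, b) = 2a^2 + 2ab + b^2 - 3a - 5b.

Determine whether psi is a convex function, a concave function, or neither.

convex

psi is quadratic, so its Hessian is the constant matrix H = [[4, 2], [2, 2]].
det(H) = 4, tr(H) = 6.
det(H) > 0 and tr(H) > 0, so H is positive definite everywhere: convex.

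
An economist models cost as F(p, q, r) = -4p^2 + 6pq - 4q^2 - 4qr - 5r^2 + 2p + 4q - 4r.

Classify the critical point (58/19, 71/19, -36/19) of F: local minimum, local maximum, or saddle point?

local maximum

The Hessian is constant: H = [[-8, 6, 0], [6, -8, -4], [0, -4, -10]].
Leading principal minors: Δ₁ = -8, Δ₂ = 28, Δ₃ = -152.
The minors alternate sign starting negative (−, +, −), so H is negative definite: a local maximum.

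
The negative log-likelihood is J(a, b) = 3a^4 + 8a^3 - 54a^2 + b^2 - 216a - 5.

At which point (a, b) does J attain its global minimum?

J(a,b) separates as P(a) + Q(b) − 5, so its minimum is min P + min Q − 5.
P'(a) = 12(a - 3)(a + 2)(a + 3) vanishes at a ∈ {-3, -2, 3}; Q'(b) = 2b vanishes at b ∈ {0}.
Local minima of P (where P''>0): P(-3)=189, P(3)=-675. Local minima of Q: Q(0)=0.
So the global minimum of J is P(3) + Q(0) − 5 = -675 + 0 − 5 = -680, attained at (3, 0).

(3, 0)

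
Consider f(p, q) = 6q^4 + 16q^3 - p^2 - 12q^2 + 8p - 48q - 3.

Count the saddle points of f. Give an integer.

2

f separates as a function of p plus a function of q, so ∇f=0 decouples.
∂f/∂p = -2(p - 4) = 0 at p ∈ {4}; ∂f/∂q = 24(q - 1)(q + 1)(q + 2) = 0 at q ∈ {-2, -1, 1}.
The Hessian is diagonal: diag(f_pp, f_qq). Second derivatives: f_pp(4)=-2; f_qq(-2)=72, f_qq(-1)=-48, f_qq(1)=144.
Saddle points occur where the two diagonal entries have opposite signs: (4, -2), (4, 1). Count: 2.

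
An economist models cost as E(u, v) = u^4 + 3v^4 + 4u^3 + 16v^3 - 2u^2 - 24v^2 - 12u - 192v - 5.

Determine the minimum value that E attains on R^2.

E(u,v) separates as P(u) + Q(v) − 5, so its minimum is min P + min Q − 5.
P'(u) = 4(u - 1)(u + 1)(u + 3) vanishes at u ∈ {-3, -1, 1}; Q'(v) = 12(v - 2)(v + 2)(v + 4) vanishes at v ∈ {-4, -2, 2}.
Local minima of P (where P''>0): P(-3)=-9, P(1)=-9. Local minima of Q: Q(-4)=128, Q(2)=-304.
So the global minimum of E is P(-3) + Q(2) − 5 = -9 − 304 − 5 = -318, attained at (-3, 2).

-318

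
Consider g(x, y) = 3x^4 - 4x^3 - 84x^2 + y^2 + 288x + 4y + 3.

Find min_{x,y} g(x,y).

g(x,y) separates as P(x) + Q(y) + 3, so its minimum is min P + min Q + 3.
P'(x) = 12(x - 3)(x - 2)(x + 4) vanishes at x ∈ {-4, 2, 3}; Q'(y) = 2y + 4 vanishes at y ∈ {-2}.
Local minima of P (where P''>0): P(-4)=-1472, P(3)=243. Local minima of Q: Q(-2)=-4.
So the global minimum of g is P(-4) + Q(-2) + 3 = -1472 − 4 + 3 = -1473, attained at (-4, -2).

-1473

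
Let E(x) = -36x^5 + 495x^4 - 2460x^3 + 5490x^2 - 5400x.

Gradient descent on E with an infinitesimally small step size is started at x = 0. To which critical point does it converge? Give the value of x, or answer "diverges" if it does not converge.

E'(x) = -180(x - 5)(x - 3)(x - 2)(x - 1), so E'(0) = -5400.
Gradient descent moves in the -E' direction, i.e. x is increasing.
The nearest critical point in that direction is x = 1, where E'' = 1440 > 0 (a local minimum). The iterate converges there.

1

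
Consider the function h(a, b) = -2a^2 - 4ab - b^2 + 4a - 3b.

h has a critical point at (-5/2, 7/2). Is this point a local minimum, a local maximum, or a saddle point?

The Hessian of h is constant: H = [[-4, -4], [-4, -2]].
det(H) = (-4)·(-2) − (-4)² = -8.
Since det(H) < 0, H is indefinite and the critical point is a saddle point.

saddle point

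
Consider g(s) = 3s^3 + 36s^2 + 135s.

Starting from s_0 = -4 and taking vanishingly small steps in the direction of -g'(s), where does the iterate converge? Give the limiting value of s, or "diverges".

g'(s) = 9(s + 3)(s + 5), so g'(-4) = -9.
Gradient descent moves in the -g' direction, i.e. s is increasing.
The nearest critical point in that direction is s = -3, where g'' = 18 > 0 (a local minimum). The iterate converges there.

-3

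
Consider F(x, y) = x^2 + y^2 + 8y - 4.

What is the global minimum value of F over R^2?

-20

F(x,y) separates as P(x) + Q(y) − 4, so its minimum is min P + min Q − 4.
P'(x) = 2x vanishes at x ∈ {0}; Q'(y) = 2y + 8 vanishes at y ∈ {-4}.
Local minima of P (where P''>0): P(0)=0. Local minima of Q: Q(-4)=-16.
So the global minimum of F is P(0) + Q(-4) − 4 = 0 − 16 − 4 = -20, attained at (0, -4).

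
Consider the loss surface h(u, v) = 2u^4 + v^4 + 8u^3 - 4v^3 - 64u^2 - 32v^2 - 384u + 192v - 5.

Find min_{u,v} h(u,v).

-2309

h(u,v) separates as P(u) + Q(v) − 5, so its minimum is min P + min Q − 5.
P'(u) = 8(u - 4)(u + 3)(u + 4) vanishes at u ∈ {-4, -3, 4}; Q'(v) = 4(v - 4)(v - 3)(v + 4) vanishes at v ∈ {-4, 3, 4}.
Local minima of P (where P''>0): P(-4)=512, P(4)=-1536. Local minima of Q: Q(-4)=-768, Q(4)=256.
So the global minimum of h is P(4) + Q(-4) − 5 = -1536 − 768 − 5 = -2309, attained at (4, -4).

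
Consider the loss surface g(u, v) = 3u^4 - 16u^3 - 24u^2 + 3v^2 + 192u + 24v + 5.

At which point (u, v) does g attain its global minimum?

g(u,v) separates as P(u) + Q(v) + 5, so its minimum is min P + min Q + 5.
P'(u) = 12(u - 4)(u - 2)(u + 2) vanishes at u ∈ {-2, 2, 4}; Q'(v) = 6v + 24 vanishes at v ∈ {-4}.
Local minima of P (where P''>0): P(-2)=-304, P(4)=128. Local minima of Q: Q(-4)=-48.
So the global minimum of g is P(-2) + Q(-4) + 5 = -304 − 48 + 5 = -347, attained at (-2, -4).

(-2, -4)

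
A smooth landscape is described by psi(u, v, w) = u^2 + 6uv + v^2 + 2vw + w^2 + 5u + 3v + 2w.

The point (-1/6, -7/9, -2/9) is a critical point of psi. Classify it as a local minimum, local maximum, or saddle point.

The Hessian is constant: H = [[2, 6, 0], [6, 2, 2], [0, 2, 2]].
Leading principal minors: Δ₁ = 2, Δ₂ = -32, Δ₃ = -72.
The minors fit neither the all-positive nor the alternating-sign pattern, so H is indefinite: a saddle point.

saddle point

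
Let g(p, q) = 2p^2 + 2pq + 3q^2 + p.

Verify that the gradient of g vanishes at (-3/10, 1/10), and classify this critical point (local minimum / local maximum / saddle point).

∇g = (4p + 2q + 1, 2p + 6q); substituting (-3/10, 1/10) gives ∇g = (0, 0), so (-3/10, 1/10) is indeed a critical point.
The Hessian of g is constant: H = [[4, 2], [2, 6]].
det(H) = 4·6 − 2² = 20.
det(H) > 0 and tr(H) = 10 > 0, so H is positive definite and the point is a local minimum.

local minimum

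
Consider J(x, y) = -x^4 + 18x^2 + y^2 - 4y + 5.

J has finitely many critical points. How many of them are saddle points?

J separates as a function of x plus a function of y, so ∇J=0 decouples.
∂J/∂x = -4x(x - 3)(x + 3) = 0 at x ∈ {-3, 0, 3}; ∂J/∂y = 2(y - 2) = 0 at y ∈ {2}.
The Hessian is diagonal: diag(J_xx, J_yy). Second derivatives: J_xx(-3)=-72, J_xx(0)=36, J_xx(3)=-72; J_yy(2)=2.
Saddle points occur where the two diagonal entries have opposite signs: (-3, 2), (3, 2). Count: 2.

2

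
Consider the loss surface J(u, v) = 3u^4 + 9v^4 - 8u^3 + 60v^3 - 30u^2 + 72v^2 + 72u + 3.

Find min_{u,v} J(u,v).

J(u,v) separates as P(u) + Q(v) + 3, so its minimum is min P + min Q + 3.
P'(u) = 12(u - 3)(u - 1)(u + 2) vanishes at u ∈ {-2, 1, 3}; Q'(v) = 36v(v + 1)(v + 4) vanishes at v ∈ {-4, -1, 0}.
Local minima of P (where P''>0): P(-2)=-152, P(3)=-27. Local minima of Q: Q(-4)=-384, Q(0)=0.
So the global minimum of J is P(-2) + Q(-4) + 3 = -152 − 384 + 3 = -533, attained at (-2, -4).

-533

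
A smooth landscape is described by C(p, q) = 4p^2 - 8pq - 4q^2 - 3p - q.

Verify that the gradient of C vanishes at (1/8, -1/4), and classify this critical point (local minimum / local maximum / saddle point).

∇C = (8p - 8q - 3, -8p - 8q - 1); substituting (1/8, -1/4) gives ∇C = (0, 0), so (1/8, -1/4) is indeed a critical point.
The Hessian of C is constant: H = [[8, -8], [-8, -8]].
det(H) = 8·(-8) − (-8)² = -128.
Since det(H) < 0, H is indefinite and the critical point is a saddle point.

saddle point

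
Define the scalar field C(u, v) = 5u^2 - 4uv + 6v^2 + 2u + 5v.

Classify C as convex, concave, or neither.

convex

C is quadratic, so its Hessian is the constant matrix H = [[10, -4], [-4, 12]].
det(H) = 104, tr(H) = 22.
det(H) > 0 and tr(H) > 0, so H is positive definite everywhere: convex.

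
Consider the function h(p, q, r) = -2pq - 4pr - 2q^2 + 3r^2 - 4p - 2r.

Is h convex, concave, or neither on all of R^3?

h is quadratic, so its Hessian is the constant matrix H = [[0, -2, -4], [-2, -4, 0], [-4, 0, 6]].
Leading principal minors: 0, -4, 40.
Neither pattern holds ⇒ H is indefinite ⇒ neither convex nor concave.

neither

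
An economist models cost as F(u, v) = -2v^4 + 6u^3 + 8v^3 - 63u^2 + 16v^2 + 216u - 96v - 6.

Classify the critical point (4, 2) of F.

The mixed partial ∂²F/∂u∂v is 0, so the Hessian at any point is diag(F_uu, F_vv) = diag(18(2u - 7), 8(-3v^2 + 6v + 4)).
At (4, 2): H = diag(18, 32).
Both eigenvalues are positive, so H is positive definite: a local minimum.

local minimum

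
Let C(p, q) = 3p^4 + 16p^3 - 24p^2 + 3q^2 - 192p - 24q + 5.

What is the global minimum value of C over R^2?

C(p,q) separates as A(p) + B(q) + 5, so its minimum is min A + min B + 5.
A'(p) = 12(p - 2)(p + 2)(p + 4) vanishes at p ∈ {-4, -2, 2}; B'(q) = 6q - 24 vanishes at q ∈ {4}.
Local minima of A (where A''>0): A(-4)=128, A(2)=-304. Local minima of B: B(4)=-48.
So the global minimum of C is A(2) + B(4) + 5 = -304 − 48 + 5 = -347, attained at (2, 4).

-347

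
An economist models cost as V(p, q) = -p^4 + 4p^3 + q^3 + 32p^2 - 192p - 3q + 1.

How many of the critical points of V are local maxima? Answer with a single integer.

2

V separates as a function of p plus a function of q, so ∇V=0 decouples.
∂V/∂p = -4(p - 4)(p - 3)(p + 4) = 0 at p ∈ {-4, 3, 4}; ∂V/∂q = 3(q - 1)(q + 1) = 0 at q ∈ {-1, 1}.
The Hessian is diagonal: diag(V_pp, V_qq). Second derivatives: V_pp(-4)=-224, V_pp(3)=28, V_pp(4)=-32; V_qq(-1)=-6, V_qq(1)=6.
Local maxima occur where both diagonal entries negative: (-4, -1), (4, -1). Count: 2.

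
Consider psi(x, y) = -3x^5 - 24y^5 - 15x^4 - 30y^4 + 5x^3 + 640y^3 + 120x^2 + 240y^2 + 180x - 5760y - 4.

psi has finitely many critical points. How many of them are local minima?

psi separates as a function of x plus a function of y, so ∇psi=0 decouples.
∂psi/∂x = -15(x - 2)(x + 1)(x + 2)(x + 3) = 0 at x ∈ {-3, -2, -1, 2}; ∂psi/∂y = -120(y - 3)(y - 2)(y + 2)(y + 4) = 0 at y ∈ {-4, -2, 2, 3}.
The Hessian is diagonal: diag(psi_xx, psi_yy). Second derivatives: psi_xx(-3)=150, psi_xx(-2)=-60, psi_xx(-1)=90, psi_xx(2)=-900; psi_yy(-4)=10080, psi_yy(-2)=-4800, psi_yy(2)=2880, psi_yy(3)=-4200.
Local minima occur where both diagonal entries positive: (-3, -4), (-3, 2), (-1, -4), (-1, 2). Count: 4.

4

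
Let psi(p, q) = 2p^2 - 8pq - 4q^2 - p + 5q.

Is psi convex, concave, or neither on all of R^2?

psi is quadratic, so its Hessian is the constant matrix H = [[4, -8], [-8, -8]].
det(H) = -96, tr(H) = -4.
det(H) < 0, so H is indefinite: neither convex nor concave.

neither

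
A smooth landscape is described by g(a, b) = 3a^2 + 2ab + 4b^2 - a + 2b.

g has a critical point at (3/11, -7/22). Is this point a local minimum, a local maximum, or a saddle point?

The Hessian of g is constant: H = [[6, 2], [2, 8]].
det(H) = 6·8 − 2² = 44.
det(H) > 0 and tr(H) = 14 > 0, so H is positive definite and the point is a local minimum.

local minimum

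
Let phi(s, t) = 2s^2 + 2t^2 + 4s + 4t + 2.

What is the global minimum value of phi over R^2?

-2

phi(s,t) separates as P(s) + Q(t) + 2, so its minimum is min P + min Q + 2.
P'(s) = 4s + 4 vanishes at s ∈ {-1}; Q'(t) = 4(t + 1) vanishes at t ∈ {-1}.
Local minima of P (where P''>0): P(-1)=-2. Local minima of Q: Q(-1)=-2.
So the global minimum of phi is P(-1) + Q(-1) + 2 = -2 − 2 + 2 = -2, attained at (-1, -1).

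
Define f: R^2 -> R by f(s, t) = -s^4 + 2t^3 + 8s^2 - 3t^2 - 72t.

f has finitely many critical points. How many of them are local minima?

f separates as a function of s plus a function of t, so ∇f=0 decouples.
∂f/∂s = -4s(s - 2)(s + 2) = 0 at s ∈ {-2, 0, 2}; ∂f/∂t = 6(t - 4)(t + 3) = 0 at t ∈ {-3, 4}.
The Hessian is diagonal: diag(f_ss, f_tt). Second derivatives: f_ss(-2)=-32, f_ss(0)=16, f_ss(2)=-32; f_tt(-3)=-42, f_tt(4)=42.
Local minima occur where both diagonal entries positive: (0, 4). Count: 1.

1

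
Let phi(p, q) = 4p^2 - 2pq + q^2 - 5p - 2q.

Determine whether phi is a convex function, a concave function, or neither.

phi is quadratic, so its Hessian is the constant matrix H = [[8, -2], [-2, 2]].
det(H) = 12, tr(H) = 10.
det(H) > 0 and tr(H) > 0, so H is positive definite everywhere: convex.

convex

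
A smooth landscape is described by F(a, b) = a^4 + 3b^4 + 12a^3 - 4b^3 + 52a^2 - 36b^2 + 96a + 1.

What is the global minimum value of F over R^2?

-252

F(a,b) separates as P(a) + Q(b) + 1, so its minimum is min P + min Q + 1.
P'(a) = 4(a + 2)(a + 3)(a + 4) vanishes at a ∈ {-4, -3, -2}; Q'(b) = 12b(b - 3)(b + 2) vanishes at b ∈ {-2, 0, 3}.
Local minima of P (where P''>0): P(-4)=-64, P(-2)=-64. Local minima of Q: Q(-2)=-64, Q(3)=-189.
So the global minimum of F is P(-4) + Q(3) + 1 = -64 − 189 + 1 = -252, attained at (-4, 3).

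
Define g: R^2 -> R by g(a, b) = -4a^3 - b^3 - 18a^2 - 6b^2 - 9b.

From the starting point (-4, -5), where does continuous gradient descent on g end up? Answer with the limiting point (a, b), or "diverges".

(-3, -3)

g is separable, so gradient descent decouples: a follows -∂g/∂a, b follows -∂g/∂b.
∂g/∂a = -12a(a + 3); at a=-4 this is -48, so a increases.
∂g/∂b = -3(b + 1)(b + 3); at b=-5 this is -24, so b increases.
a converges to its nearest critical value -3 (a local min of the a-part); b converges to -3. The iterate converges to (-3, -3).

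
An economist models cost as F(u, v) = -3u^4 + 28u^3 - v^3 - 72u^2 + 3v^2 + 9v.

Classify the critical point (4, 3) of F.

The mixed partial ∂²F/∂u∂v is 0, so the Hessian at any point is diag(F_uu, F_vv) = diag(12(-3u^2 + 14u - 12), 6(-v + 1)).
At (4, 3): H = diag(-48, -12).
Both eigenvalues are negative, so H is negative definite: a local maximum.

local maximum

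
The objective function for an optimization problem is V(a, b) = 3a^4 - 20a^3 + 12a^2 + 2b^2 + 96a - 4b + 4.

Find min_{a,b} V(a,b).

V(a,b) separates as P(a) + Q(b) + 4, so its minimum is min P + min Q + 4.
P'(a) = 12(a - 4)(a - 2)(a + 1) vanishes at a ∈ {-1, 2, 4}; Q'(b) = 4b - 4 vanishes at b ∈ {1}.
Local minima of P (where P''>0): P(-1)=-61, P(4)=64. Local minima of Q: Q(1)=-2.
So the global minimum of V is P(-1) + Q(1) + 4 = -61 − 2 + 4 = -59, attained at (-1, 1).

-59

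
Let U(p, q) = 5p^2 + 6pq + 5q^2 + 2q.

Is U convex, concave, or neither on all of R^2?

U is quadratic, so its Hessian is the constant matrix H = [[10, 6], [6, 10]].
det(H) = 64, tr(H) = 20.
det(H) > 0 and tr(H) > 0, so H is positive definite everywhere: convex.

convex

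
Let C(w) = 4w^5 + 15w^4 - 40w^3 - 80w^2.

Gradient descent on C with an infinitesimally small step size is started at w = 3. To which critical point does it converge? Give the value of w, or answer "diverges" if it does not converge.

2

C'(w) = 20w(w - 2)(w + 1)(w + 4), so C'(3) = 1680.
Gradient descent moves in the -C' direction, i.e. w is decreasing.
The nearest critical point in that direction is w = 2, where C'' = 720 > 0 (a local minimum). The iterate converges there.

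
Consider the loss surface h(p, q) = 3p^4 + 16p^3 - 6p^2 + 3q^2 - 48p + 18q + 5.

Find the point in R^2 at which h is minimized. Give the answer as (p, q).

h(p,q) separates as A(p) + B(q) + 5, so its minimum is min A + min B + 5.
A'(p) = 12(p - 1)(p + 1)(p + 4) vanishes at p ∈ {-4, -1, 1}; B'(q) = 6q + 18 vanishes at q ∈ {-3}.
Local minima of A (where A''>0): A(-4)=-160, A(1)=-35. Local minima of B: B(-3)=-27.
So the global minimum of h is A(-4) + B(-3) + 5 = -160 − 27 + 5 = -182, attained at (-4, -3).

(-4, -3)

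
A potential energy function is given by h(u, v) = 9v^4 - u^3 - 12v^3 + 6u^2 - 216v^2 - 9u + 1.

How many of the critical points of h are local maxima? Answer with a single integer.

1

h separates as a function of u plus a function of v, so ∇h=0 decouples.
∂h/∂u = -3(u - 3)(u - 1) = 0 at u ∈ {1, 3}; ∂h/∂v = 36v(v - 4)(v + 3) = 0 at v ∈ {-3, 0, 4}.
The Hessian is diagonal: diag(h_uu, h_vv). Second derivatives: h_uu(1)=6, h_uu(3)=-6; h_vv(-3)=756, h_vv(0)=-432, h_vv(4)=1008.
Local maxima occur where both diagonal entries negative: (3, 0). Count: 1.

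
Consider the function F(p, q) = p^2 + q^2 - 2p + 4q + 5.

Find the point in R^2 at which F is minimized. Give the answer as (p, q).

F(p,q) separates as A(p) + B(q) + 5, so its minimum is min A + min B + 5.
A'(p) = 2p - 2 vanishes at p ∈ {1}; B'(q) = 2q + 4 vanishes at q ∈ {-2}.
Local minima of A (where A''>0): A(1)=-1. Local minima of B: B(-2)=-4.
So the global minimum of F is A(1) + B(-2) + 5 = -1 − 4 + 5 = 0, attained at (1, -2).

(1, -2)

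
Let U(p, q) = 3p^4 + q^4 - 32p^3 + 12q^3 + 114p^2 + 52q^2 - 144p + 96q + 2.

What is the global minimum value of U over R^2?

U(p,q) separates as A(p) + B(q) + 2, so its minimum is min A + min B + 2.
A'(p) = 12(p - 4)(p - 3)(p - 1) vanishes at p ∈ {1, 3, 4}; B'(q) = 4(q + 2)(q + 3)(q + 4) vanishes at q ∈ {-4, -3, -2}.
Local minima of A (where A''>0): A(1)=-59, A(4)=-32. Local minima of B: B(-4)=-64, B(-2)=-64.
So the global minimum of U is A(1) + B(-4) + 2 = -59 − 64 + 2 = -121, attained at (1, -4).

-121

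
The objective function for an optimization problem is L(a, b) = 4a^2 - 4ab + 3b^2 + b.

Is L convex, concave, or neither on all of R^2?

convex

L is quadratic, so its Hessian is the constant matrix H = [[8, -4], [-4, 6]].
det(H) = 32, tr(H) = 14.
det(H) > 0 and tr(H) > 0, so H is positive definite everywhere: convex.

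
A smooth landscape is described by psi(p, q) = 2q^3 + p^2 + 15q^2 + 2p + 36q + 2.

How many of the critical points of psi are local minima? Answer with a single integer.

1

psi separates as a function of p plus a function of q, so ∇psi=0 decouples.
∂psi/∂p = 2(p + 1) = 0 at p ∈ {-1}; ∂psi/∂q = 6(q + 2)(q + 3) = 0 at q ∈ {-3, -2}.
The Hessian is diagonal: diag(psi_pp, psi_qq). Second derivatives: psi_pp(-1)=2; psi_qq(-3)=-6, psi_qq(-2)=6.
Local minima occur where both diagonal entries positive: (-1, -2). Count: 1.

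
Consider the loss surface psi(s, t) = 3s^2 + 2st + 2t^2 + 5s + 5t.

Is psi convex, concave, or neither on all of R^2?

psi is quadratic, so its Hessian is the constant matrix H = [[6, 2], [2, 4]].
det(H) = 20, tr(H) = 10.
det(H) > 0 and tr(H) > 0, so H is positive definite everywhere: convex.

convex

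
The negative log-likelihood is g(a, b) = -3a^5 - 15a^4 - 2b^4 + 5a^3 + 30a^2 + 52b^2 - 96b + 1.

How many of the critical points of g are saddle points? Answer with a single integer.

g separates as a function of a plus a function of b, so ∇g=0 decouples.
∂g/∂a = -15a(a - 1)(a + 1)(a + 4) = 0 at a ∈ {-4, -1, 0, 1}; ∂g/∂b = -8(b - 3)(b - 1)(b + 4) = 0 at b ∈ {-4, 1, 3}.
The Hessian is diagonal: diag(g_aa, g_bb). Second derivatives: g_aa(-4)=900, g_aa(-1)=-90, g_aa(0)=60, g_aa(1)=-150; g_bb(-4)=-280, g_bb(1)=80, g_bb(3)=-112.
Saddle points occur where the two diagonal entries have opposite signs: (-4, -4), (-4, 3), (-1, 1), (0, -4), (0, 3), (1, 1). Count: 6.

6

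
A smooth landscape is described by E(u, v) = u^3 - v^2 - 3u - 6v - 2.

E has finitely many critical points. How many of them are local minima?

E separates as a function of u plus a function of v, so ∇E=0 decouples.
∂E/∂u = 3(u - 1)(u + 1) = 0 at u ∈ {-1, 1}; ∂E/∂v = -2(v + 3) = 0 at v ∈ {-3}.
The Hessian is diagonal: diag(E_uu, E_vv). Second derivatives: E_uu(-1)=-6, E_uu(1)=6; E_vv(-3)=-2.
Local minima occur where both diagonal entries positive: none. Count: 0.

0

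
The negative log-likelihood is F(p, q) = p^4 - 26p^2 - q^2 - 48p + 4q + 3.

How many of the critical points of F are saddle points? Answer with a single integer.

F separates as a function of p plus a function of q, so ∇F=0 decouples.
∂F/∂p = 4(p - 4)(p + 1)(p + 3) = 0 at p ∈ {-3, -1, 4}; ∂F/∂q = -2(q - 2) = 0 at q ∈ {2}.
The Hessian is diagonal: diag(F_pp, F_qq). Second derivatives: F_pp(-3)=56, F_pp(-1)=-40, F_pp(4)=140; F_qq(2)=-2.
Saddle points occur where the two diagonal entries have opposite signs: (-3, 2), (4, 2). Count: 2.

2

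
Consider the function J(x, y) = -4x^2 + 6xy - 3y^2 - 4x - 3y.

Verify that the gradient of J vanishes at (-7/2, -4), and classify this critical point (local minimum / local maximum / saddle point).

local maximum

∇J = (-8x + 6y - 4, 6x - 6y - 3); substituting (-7/2, -4) gives ∇J = (0, 0), so (-7/2, -4) is indeed a critical point.
The Hessian of J is constant: H = [[-8, 6], [6, -6]].
det(H) = (-8)·(-6) − 6² = 12.
det(H) > 0 and tr(H) = -14 < 0, so H is negative definite and the point is a local maximum.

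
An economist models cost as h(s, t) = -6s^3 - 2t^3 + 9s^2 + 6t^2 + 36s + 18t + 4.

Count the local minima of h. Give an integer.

1

h separates as a function of s plus a function of t, so ∇h=0 decouples.
∂h/∂s = -18(s - 2)(s + 1) = 0 at s ∈ {-1, 2}; ∂h/∂t = -6(t - 3)(t + 1) = 0 at t ∈ {-1, 3}.
The Hessian is diagonal: diag(h_ss, h_tt). Second derivatives: h_ss(-1)=54, h_ss(2)=-54; h_tt(-1)=24, h_tt(3)=-24.
Local minima occur where both diagonal entries positive: (-1, -1). Count: 1.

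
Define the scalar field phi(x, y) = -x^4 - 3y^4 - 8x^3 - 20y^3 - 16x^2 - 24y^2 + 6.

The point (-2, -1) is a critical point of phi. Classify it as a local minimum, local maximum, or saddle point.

local minimum

The mixed partial ∂²phi/∂x∂y is 0, so the Hessian at any point is diag(phi_xx, phi_yy) = diag(-4(3x^2 + 12x + 8), -12(3y^2 + 10y + 4)).
At (-2, -1): H = diag(16, 36).
Both eigenvalues are positive, so H is positive definite: a local minimum.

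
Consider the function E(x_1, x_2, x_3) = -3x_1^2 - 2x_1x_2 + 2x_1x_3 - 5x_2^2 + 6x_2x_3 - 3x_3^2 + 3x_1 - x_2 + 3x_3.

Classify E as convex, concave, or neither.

concave

E is quadratic, so its Hessian is the constant matrix H = [[-6, -2, 2], [-2, -10, 6], [2, 6, -6]].
Leading principal minors: -6, 56, -128.
Signs alternate −, +, − ⇒ H ≺ 0 ⇒ concave.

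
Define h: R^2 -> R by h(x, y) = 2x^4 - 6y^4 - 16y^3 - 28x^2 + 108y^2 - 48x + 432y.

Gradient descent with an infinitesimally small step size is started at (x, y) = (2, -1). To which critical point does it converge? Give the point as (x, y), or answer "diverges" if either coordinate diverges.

h is separable, so gradient descent decouples: x follows -∂h/∂x, y follows -∂h/∂y.
∂h/∂x = 8(x - 3)(x + 1)(x + 2); at x=2 this is -96, so x increases.
∂h/∂y = -24(y - 3)(y + 2)(y + 3); at y=-1 this is 192, so y decreases.
x converges to its nearest critical value 3 (a local min of the x-part); y converges to -2. The iterate converges to (3, -2).

(3, -2)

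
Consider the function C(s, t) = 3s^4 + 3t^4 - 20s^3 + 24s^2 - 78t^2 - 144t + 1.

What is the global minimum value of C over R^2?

-1183

C(s,t) separates as P(s) + Q(t) + 1, so its minimum is min P + min Q + 1.
P'(s) = 12s(s - 4)(s - 1) vanishes at s ∈ {0, 1, 4}; Q'(t) = 12(t - 4)(t + 1)(t + 3) vanishes at t ∈ {-3, -1, 4}.
Local minima of P (where P''>0): P(0)=0, P(4)=-128. Local minima of Q: Q(-3)=-27, Q(4)=-1056.
So the global minimum of C is P(4) + Q(4) + 1 = -128 − 1056 + 1 = -1183, attained at (4, 4).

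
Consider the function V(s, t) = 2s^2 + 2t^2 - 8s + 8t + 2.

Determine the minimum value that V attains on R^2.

V(s,t) separates as P(s) + Q(t) + 2, so its minimum is min P + min Q + 2.
P'(s) = 4s - 8 vanishes at s ∈ {2}; Q'(t) = 4(t + 2) vanishes at t ∈ {-2}.
Local minima of P (where P''>0): P(2)=-8. Local minima of Q: Q(-2)=-8.
So the global minimum of V is P(2) + Q(-2) + 2 = -8 − 8 + 2 = -14, attained at (2, -2).

-14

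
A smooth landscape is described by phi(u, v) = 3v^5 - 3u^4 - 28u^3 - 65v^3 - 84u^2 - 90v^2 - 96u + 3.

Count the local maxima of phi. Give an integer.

phi separates as a function of u plus a function of v, so ∇phi=0 decouples.
∂phi/∂u = -12(u + 1)(u + 2)(u + 4) = 0 at u ∈ {-4, -2, -1}; ∂phi/∂v = 15v(v - 4)(v + 1)(v + 3) = 0 at v ∈ {-3, -1, 0, 4}.
The Hessian is diagonal: diag(phi_uu, phi_vv). Second derivatives: phi_uu(-4)=-72, phi_uu(-2)=24, phi_uu(-1)=-36; phi_vv(-3)=-630, phi_vv(-1)=150, phi_vv(0)=-180, phi_vv(4)=2100.
Local maxima occur where both diagonal entries negative: (-4, -3), (-4, 0), (-1, -3), (-1, 0). Count: 4.

4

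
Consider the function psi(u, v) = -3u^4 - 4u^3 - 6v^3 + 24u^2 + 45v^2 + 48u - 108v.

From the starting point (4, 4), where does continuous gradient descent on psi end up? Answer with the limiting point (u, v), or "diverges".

psi is separable, so gradient descent decouples: u follows -∂psi/∂u, v follows -∂psi/∂v.
∂psi/∂u = -12(u - 2)(u + 1)(u + 2); at u=4 this is -720, so u increases.
∂psi/∂v = -18(v - 3)(v - 2); at v=4 this is -36, so v increases.
The u-coordinate has no critical point in that direction and runs off to infinity.

diverges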